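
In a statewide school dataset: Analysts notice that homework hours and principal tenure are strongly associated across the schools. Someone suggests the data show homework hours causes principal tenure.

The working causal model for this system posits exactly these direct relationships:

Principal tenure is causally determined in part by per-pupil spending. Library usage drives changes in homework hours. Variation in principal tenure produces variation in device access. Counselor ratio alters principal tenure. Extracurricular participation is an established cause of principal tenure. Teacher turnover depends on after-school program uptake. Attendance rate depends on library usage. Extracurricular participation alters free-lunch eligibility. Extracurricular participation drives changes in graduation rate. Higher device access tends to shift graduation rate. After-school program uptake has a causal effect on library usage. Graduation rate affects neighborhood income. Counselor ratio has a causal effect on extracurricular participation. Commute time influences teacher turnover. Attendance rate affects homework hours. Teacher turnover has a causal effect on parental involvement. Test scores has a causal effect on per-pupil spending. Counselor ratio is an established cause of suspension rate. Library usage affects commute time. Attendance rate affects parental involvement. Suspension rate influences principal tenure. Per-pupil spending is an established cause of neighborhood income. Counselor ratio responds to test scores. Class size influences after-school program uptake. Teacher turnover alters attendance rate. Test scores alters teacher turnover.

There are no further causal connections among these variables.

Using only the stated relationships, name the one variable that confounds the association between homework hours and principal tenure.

Test scores has a causal path to homework hours (test scores → teacher turnover → attendance rate → homework hours) and a separate causal path to principal tenure (test scores → per-pupil spending → principal tenure), so it is a common cause of both.
No stated relationship gives homework hours a causal route to principal tenure, so the correlation is explained by the shared upstream cause rather than a direct effect.

test scores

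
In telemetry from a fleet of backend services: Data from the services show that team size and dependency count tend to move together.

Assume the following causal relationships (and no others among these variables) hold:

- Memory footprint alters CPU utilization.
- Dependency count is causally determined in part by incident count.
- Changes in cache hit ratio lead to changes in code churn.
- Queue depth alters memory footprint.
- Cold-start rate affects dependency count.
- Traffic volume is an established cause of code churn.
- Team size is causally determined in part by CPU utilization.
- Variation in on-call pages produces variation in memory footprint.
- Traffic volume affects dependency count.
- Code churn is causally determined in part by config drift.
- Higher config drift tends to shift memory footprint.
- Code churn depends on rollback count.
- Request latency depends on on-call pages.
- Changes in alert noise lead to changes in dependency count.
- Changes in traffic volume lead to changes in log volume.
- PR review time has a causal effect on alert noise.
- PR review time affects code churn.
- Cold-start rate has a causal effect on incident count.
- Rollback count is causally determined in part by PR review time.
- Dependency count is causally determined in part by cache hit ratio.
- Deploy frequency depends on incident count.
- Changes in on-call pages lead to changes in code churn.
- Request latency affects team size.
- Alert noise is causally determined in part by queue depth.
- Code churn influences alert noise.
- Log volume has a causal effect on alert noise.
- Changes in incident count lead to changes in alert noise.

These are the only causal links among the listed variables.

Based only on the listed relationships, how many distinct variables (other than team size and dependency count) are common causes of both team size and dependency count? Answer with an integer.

The common causes are: config drift (to team size via config drift → memory footprint → CPU utilization → team size; to dependency count via config drift → code churn → alert noise → dependency count); on-call pages (to team size via on-call pages → request latency → team size; to dependency count via on-call pages → code churn → alert noise → dependency count); queue depth (to team size via queue depth → memory footprint → CPU utilization → team size; to dependency count via queue depth → alert noise → dependency count).
Every other variable lacks a causal path to at least one of team size and dependency count.

3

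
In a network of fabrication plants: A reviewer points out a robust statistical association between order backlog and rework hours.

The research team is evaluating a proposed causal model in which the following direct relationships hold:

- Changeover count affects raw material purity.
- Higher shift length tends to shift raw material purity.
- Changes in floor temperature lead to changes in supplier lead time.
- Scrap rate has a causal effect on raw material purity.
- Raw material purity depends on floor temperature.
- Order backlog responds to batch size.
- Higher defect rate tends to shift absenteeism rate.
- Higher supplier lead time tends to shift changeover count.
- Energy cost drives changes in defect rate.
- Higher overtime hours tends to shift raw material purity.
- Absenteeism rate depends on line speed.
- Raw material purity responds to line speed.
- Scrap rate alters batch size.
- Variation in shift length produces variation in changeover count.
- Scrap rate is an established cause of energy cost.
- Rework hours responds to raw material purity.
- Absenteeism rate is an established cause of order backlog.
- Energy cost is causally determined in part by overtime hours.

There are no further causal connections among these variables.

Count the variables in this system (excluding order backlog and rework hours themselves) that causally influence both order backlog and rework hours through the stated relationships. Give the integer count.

The common causes are: line speed (to order backlog via line speed → absenteeism rate → order backlog; to rework hours via line speed → raw material purity → rework hours); overtime hours (to order backlog via overtime hours → energy cost → defect rate → absenteeism rate → order backlog; to rework hours via overtime hours → raw material purity → rework hours); scrap rate (to order backlog via scrap rate → batch size → order backlog; to rework hours via scrap rate → raw material purity → rework hours).
Every other variable lacks a causal path to at least one of order backlog and rework hours.

3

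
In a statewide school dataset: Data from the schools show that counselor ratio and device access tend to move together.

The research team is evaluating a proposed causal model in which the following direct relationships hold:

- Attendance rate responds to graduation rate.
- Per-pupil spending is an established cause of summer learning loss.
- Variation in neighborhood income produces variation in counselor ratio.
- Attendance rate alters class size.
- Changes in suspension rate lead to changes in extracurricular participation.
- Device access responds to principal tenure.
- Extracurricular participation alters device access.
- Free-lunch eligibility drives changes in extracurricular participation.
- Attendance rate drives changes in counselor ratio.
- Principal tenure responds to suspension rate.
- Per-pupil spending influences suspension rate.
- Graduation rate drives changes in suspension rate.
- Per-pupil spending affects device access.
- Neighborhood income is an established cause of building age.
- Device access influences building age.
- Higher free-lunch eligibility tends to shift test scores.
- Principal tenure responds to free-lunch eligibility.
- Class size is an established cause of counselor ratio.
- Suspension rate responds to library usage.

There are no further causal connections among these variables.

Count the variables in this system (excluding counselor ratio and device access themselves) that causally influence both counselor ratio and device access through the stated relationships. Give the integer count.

1

The common causes are: graduation rate (to counselor ratio via graduation rate → attendance rate → counselor ratio; to device access via graduation rate → suspension rate → principal tenure → device access).
Every other variable lacks a causal path to at least one of counselor ratio and device access.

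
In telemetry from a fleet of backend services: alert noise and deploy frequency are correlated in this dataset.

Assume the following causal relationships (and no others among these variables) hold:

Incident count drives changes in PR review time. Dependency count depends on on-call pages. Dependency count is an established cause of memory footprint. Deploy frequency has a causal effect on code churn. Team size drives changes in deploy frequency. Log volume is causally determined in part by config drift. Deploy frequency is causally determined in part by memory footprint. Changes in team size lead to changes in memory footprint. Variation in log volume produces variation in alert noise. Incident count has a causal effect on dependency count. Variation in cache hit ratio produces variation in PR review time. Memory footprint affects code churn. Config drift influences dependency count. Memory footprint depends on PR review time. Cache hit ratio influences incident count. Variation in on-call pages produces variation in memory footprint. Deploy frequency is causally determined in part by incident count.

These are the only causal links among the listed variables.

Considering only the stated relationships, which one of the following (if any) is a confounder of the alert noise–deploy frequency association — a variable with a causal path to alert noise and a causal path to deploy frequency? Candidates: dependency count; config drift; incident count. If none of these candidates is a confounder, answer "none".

Config drift causes alert noise (config drift → log volume → alert noise) and also causes deploy frequency (config drift → dependency count → memory footprint → deploy frequency); it is a common cause of both.
Each of the other candidates lacks a causal path to at least one of alert noise and deploy frequency, so they do not confound the relationship.

config drift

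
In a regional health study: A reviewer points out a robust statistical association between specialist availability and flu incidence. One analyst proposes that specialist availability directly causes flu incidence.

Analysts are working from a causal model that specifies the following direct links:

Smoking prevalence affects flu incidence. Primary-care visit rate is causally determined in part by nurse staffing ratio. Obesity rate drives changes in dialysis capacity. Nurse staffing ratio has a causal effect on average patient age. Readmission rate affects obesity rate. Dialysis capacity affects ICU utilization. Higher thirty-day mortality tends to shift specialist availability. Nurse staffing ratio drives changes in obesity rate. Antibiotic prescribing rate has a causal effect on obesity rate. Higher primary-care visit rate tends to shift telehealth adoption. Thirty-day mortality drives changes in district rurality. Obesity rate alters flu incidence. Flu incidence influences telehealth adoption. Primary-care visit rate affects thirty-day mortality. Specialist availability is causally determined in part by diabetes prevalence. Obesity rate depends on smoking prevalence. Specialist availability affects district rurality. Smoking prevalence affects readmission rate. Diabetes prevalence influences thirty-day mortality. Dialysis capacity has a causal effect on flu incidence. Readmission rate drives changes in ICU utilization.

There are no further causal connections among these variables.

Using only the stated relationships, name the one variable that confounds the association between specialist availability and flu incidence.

nurse staffing ratio

Nurse staffing ratio has a causal path to specialist availability (nurse staffing ratio → primary-care visit rate → thirty-day mortality → specialist availability) and a separate causal path to flu incidence (nurse staffing ratio → obesity rate → flu incidence), so it is a common cause of both.
No stated relationship gives specialist availability a causal route to flu incidence, so the correlation is explained by the shared upstream cause rather than a direct effect.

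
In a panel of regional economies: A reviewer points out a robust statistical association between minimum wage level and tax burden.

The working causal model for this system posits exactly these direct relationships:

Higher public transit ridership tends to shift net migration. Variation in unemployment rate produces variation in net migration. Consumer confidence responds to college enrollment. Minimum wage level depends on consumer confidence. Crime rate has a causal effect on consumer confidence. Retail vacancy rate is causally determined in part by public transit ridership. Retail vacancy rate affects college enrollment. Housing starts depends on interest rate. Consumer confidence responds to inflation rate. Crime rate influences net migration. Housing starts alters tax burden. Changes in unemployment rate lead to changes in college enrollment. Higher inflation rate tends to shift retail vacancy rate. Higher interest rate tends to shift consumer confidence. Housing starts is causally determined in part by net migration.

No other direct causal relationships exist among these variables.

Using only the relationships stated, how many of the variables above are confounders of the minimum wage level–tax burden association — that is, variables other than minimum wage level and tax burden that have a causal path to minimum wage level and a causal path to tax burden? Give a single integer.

4

The common causes are: crime rate (to minimum wage level via crime rate → consumer confidence → minimum wage level; to tax burden via crime rate → net migration → housing starts → tax burden); interest rate (to minimum wage level via interest rate → consumer confidence → minimum wage level; to tax burden via interest rate → housing starts → tax burden); public transit ridership (to minimum wage level via public transit ridership → retail vacancy rate → college enrollment → consumer confidence → minimum wage level; to tax burden via public transit ridership → net migration → housing starts → tax burden); unemployment rate (to minimum wage level via unemployment rate → college enrollment → consumer confidence → minimum wage level; to tax burden via unemployment rate → net migration → housing starts → tax burden).
Every other variable lacks a causal path to at least one of minimum wage level and tax burden.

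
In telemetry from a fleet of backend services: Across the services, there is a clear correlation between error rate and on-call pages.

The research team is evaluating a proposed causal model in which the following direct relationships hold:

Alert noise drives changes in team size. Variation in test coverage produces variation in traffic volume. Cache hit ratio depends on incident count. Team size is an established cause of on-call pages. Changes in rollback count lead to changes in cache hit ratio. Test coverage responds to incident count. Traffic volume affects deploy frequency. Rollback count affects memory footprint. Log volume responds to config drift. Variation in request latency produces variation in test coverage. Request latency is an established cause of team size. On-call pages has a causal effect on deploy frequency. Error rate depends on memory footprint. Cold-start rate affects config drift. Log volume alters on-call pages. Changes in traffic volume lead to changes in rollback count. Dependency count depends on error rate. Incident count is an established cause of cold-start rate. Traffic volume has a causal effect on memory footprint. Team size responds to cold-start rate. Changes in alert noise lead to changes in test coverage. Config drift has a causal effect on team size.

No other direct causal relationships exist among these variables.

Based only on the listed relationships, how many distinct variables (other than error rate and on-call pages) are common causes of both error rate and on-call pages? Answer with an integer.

The common causes are: alert noise (to error rate via alert noise → test coverage → traffic volume → memory footprint → error rate; to on-call pages via alert noise → team size → on-call pages); incident count (to error rate via incident count → test coverage → traffic volume → memory footprint → error rate; to on-call pages via incident count → cold-start rate → team size → on-call pages); request latency (to error rate via request latency → test coverage → traffic volume → memory footprint → error rate; to on-call pages via request latency → team size → on-call pages).
Every other variable lacks a causal path to at least one of error rate and on-call pages.

3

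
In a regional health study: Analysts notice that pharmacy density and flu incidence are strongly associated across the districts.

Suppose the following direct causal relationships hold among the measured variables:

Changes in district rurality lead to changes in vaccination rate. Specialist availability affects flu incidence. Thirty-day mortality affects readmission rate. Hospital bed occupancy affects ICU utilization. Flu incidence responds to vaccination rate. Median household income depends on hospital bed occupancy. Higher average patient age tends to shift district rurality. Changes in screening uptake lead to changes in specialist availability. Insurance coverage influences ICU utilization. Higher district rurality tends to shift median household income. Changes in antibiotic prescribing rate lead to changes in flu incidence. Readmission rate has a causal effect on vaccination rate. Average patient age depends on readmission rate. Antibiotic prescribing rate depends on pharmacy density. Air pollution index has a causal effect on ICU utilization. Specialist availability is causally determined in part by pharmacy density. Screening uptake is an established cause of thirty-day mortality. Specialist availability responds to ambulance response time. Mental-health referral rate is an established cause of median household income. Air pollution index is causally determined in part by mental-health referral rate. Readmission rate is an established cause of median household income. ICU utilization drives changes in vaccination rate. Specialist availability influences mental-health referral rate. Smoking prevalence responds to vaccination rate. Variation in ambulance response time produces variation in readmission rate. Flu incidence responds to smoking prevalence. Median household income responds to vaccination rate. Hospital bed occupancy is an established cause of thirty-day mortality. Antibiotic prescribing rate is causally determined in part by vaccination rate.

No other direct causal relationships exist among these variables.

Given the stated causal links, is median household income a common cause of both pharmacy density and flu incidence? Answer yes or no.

no

Median household income has no stated causal path to either pharmacy density or flu incidence. A confounder must cause both variables, so median household income does not qualify.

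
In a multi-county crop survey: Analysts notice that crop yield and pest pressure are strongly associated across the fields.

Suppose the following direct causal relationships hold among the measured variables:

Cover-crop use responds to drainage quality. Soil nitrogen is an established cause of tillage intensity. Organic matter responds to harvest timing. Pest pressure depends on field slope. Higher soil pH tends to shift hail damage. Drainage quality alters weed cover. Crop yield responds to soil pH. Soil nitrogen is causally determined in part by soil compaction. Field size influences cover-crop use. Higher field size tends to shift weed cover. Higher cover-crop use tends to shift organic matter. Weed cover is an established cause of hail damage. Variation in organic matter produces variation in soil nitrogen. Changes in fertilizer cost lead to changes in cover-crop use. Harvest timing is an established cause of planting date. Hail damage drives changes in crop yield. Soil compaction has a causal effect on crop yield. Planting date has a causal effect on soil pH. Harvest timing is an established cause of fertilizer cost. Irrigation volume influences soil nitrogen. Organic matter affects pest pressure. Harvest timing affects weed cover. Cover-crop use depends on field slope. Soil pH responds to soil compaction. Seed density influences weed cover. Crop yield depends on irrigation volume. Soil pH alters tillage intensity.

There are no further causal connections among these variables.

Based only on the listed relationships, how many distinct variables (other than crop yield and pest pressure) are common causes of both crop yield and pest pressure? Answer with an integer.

3

The common causes are: drainage quality (to crop yield via drainage quality → weed cover → hail damage → crop yield; to pest pressure via drainage quality → cover-crop use → organic matter → pest pressure); field size (to crop yield via field size → weed cover → hail damage → crop yield; to pest pressure via field size → cover-crop use → organic matter → pest pressure); harvest timing (to crop yield via harvest timing → weed cover → hail damage → crop yield; to pest pressure via harvest timing → organic matter → pest pressure).
Every other variable lacks a causal path to at least one of crop yield and pest pressure.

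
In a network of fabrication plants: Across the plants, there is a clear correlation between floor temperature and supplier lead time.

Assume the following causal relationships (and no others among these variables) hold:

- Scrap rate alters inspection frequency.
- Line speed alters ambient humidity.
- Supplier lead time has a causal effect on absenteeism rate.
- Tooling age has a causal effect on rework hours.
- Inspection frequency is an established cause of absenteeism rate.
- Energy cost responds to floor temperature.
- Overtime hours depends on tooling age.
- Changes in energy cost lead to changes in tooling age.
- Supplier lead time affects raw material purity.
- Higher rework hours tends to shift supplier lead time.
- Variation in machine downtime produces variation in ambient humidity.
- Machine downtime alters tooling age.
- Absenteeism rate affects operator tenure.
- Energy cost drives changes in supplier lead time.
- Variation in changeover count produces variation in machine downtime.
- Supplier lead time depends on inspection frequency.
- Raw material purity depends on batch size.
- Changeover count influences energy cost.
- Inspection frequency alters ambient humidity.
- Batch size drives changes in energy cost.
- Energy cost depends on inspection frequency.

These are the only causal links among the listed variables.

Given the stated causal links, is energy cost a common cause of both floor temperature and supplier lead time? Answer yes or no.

Energy cost has no stated causal path to floor temperature. A confounder must cause both variables, so energy cost does not qualify.

no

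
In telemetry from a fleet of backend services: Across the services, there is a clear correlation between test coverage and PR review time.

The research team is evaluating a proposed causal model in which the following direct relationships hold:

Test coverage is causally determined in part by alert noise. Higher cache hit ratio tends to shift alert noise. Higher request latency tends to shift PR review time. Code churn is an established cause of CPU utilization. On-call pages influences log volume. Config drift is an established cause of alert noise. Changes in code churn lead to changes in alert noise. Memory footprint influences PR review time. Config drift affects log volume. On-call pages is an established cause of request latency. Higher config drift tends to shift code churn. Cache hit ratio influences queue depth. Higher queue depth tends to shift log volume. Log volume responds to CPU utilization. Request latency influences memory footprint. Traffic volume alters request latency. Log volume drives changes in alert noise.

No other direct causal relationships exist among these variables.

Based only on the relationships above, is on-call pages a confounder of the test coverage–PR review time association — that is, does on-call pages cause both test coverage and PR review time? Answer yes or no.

On-call pages has a causal path to test coverage (on-call pages → log volume → alert noise → test coverage) and to PR review time (on-call pages → request latency → PR review time), so it is a common cause of both — a confounder.

yes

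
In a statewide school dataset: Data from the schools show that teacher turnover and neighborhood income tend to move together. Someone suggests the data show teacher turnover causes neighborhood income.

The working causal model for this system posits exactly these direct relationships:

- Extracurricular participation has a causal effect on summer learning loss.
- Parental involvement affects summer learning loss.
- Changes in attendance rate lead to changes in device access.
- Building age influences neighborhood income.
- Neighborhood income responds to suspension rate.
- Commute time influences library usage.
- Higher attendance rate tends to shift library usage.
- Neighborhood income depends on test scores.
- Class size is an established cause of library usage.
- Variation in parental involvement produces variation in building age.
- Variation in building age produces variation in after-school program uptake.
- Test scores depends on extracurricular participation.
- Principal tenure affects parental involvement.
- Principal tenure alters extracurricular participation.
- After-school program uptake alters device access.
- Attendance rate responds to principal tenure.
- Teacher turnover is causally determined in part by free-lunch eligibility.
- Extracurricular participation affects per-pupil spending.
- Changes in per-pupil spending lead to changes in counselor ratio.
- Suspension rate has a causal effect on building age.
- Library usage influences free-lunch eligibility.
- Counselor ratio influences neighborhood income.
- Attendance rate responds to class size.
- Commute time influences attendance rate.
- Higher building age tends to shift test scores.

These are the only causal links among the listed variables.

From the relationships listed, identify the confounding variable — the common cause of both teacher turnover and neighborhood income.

principal tenure

Principal tenure has a causal path to teacher turnover (principal tenure → attendance rate → library usage → free-lunch eligibility → teacher turnover) and a separate causal path to neighborhood income (principal tenure → extracurricular participation → test scores → neighborhood income), so it is a common cause of both.
No stated relationship gives teacher turnover a causal route to neighborhood income, so the correlation is explained by the shared upstream cause rather than a direct effect.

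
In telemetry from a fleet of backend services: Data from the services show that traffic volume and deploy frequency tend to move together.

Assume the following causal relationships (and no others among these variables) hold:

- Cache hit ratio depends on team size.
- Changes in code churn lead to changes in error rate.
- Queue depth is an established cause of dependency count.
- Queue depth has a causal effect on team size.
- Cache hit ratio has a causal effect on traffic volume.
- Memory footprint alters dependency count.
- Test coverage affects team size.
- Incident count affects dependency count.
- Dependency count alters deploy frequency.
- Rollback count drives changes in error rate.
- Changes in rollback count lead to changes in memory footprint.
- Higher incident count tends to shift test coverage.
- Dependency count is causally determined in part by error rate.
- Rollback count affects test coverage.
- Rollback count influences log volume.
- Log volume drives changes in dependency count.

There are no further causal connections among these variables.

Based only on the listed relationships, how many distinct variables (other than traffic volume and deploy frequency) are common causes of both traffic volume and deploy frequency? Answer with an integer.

3

The common causes are: incident count (to traffic volume via incident count → test coverage → team size → cache hit ratio → traffic volume; to deploy frequency via incident count → dependency count → deploy frequency); queue depth (to traffic volume via queue depth → team size → cache hit ratio → traffic volume; to deploy frequency via queue depth → dependency count → deploy frequency); rollback count (to traffic volume via rollback count → test coverage → team size → cache hit ratio → traffic volume; to deploy frequency via rollback count → log volume → dependency count → deploy frequency).
Every other variable lacks a causal path to at least one of traffic volume and deploy frequency.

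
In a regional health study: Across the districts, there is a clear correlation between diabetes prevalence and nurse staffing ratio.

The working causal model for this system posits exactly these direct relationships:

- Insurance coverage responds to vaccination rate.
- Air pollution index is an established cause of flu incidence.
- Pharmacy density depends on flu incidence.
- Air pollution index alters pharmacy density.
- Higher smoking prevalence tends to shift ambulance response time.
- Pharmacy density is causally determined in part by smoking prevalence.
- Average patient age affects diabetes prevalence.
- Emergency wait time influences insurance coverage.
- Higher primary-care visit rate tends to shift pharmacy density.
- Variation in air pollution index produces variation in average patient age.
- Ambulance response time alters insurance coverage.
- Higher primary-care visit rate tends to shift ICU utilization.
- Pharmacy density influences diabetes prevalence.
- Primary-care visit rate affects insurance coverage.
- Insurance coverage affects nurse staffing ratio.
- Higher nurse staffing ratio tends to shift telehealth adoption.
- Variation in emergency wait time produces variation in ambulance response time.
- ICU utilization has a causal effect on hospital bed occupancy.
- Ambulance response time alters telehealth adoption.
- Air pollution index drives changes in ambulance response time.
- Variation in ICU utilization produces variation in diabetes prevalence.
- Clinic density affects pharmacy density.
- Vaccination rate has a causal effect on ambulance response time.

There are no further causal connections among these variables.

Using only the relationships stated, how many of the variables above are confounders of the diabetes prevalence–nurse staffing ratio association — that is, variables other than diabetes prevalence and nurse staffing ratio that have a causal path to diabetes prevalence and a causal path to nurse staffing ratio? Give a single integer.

The common causes are: air pollution index (to diabetes prevalence via air pollution index → average patient age → diabetes prevalence; to nurse staffing ratio via air pollution index → ambulance response time → insurance coverage → nurse staffing ratio); primary-care visit rate (to diabetes prevalence via primary-care visit rate → pharmacy density → diabetes prevalence; to nurse staffing ratio via primary-care visit rate → insurance coverage → nurse staffing ratio); smoking prevalence (to diabetes prevalence via smoking prevalence → pharmacy density → diabetes prevalence; to nurse staffing ratio via smoking prevalence → ambulance response time → insurance coverage → nurse staffing ratio).
Every other variable lacks a causal path to at least one of diabetes prevalence and nurse staffing ratio.

3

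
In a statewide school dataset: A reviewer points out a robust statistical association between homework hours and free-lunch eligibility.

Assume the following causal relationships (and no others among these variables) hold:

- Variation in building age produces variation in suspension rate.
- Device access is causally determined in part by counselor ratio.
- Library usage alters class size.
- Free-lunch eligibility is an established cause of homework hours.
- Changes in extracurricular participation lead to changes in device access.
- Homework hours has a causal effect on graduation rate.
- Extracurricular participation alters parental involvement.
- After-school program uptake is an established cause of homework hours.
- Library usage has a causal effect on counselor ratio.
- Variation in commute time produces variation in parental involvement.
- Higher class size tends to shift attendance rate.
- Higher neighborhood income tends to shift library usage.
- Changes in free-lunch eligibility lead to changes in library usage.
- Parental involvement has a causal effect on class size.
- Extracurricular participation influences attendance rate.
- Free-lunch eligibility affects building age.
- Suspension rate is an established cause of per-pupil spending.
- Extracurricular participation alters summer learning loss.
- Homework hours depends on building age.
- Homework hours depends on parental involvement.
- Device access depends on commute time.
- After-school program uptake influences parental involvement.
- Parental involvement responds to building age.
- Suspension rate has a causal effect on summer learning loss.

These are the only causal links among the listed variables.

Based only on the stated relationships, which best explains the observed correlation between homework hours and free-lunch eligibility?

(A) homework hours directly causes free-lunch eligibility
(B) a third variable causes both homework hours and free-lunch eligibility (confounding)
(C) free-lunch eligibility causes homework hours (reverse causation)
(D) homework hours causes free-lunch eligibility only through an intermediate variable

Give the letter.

The stated link runs free-lunch eligibility → homework hours; homework hours has no causal path to free-lunch eligibility. No variable causes both, so confounding is ruled out. The correlation reflects reverse causation.

C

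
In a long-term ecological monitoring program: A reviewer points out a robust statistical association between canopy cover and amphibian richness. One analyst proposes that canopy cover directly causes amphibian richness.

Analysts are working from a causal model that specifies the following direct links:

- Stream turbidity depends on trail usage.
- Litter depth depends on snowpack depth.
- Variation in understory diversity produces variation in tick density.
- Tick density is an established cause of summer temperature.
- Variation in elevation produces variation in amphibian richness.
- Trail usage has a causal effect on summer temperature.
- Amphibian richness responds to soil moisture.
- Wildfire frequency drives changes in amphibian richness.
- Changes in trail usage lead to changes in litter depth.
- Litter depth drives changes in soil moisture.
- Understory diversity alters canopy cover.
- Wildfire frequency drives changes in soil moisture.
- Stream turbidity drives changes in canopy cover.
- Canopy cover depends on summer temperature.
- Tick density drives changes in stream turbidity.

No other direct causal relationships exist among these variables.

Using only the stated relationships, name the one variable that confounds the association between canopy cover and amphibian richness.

Trail usage has a causal path to canopy cover (trail usage → summer temperature → canopy cover) and a separate causal path to amphibian richness (trail usage → litter depth → soil moisture → amphibian richness), so it is a common cause of both.
No stated relationship gives canopy cover a causal route to amphibian richness, so the correlation is explained by the shared upstream cause rather than a direct effect.

trail usage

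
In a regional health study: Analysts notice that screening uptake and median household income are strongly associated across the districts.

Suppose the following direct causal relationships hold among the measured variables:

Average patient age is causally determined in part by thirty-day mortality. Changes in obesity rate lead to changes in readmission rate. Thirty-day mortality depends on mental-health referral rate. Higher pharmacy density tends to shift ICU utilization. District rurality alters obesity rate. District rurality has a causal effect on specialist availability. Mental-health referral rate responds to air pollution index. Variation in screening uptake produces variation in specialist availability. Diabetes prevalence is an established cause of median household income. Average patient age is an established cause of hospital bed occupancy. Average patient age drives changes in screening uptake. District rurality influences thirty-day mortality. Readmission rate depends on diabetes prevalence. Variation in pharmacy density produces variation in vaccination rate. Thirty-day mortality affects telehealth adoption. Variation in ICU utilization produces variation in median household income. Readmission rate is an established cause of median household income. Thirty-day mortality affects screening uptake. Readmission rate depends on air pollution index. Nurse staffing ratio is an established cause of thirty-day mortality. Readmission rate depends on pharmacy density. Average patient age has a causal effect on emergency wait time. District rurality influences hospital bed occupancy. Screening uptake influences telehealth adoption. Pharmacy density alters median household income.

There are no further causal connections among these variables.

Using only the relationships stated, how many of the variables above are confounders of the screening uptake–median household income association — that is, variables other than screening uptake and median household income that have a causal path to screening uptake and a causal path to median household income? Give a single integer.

2

The common causes are: air pollution index (to screening uptake via air pollution index → mental-health referral rate → thirty-day mortality → screening uptake; to median household income via air pollution index → readmission rate → median household income); district rurality (to screening uptake via district rurality → thirty-day mortality → screening uptake; to median household income via district rurality → obesity rate → readmission rate → median household income).
Every other variable lacks a causal path to at least one of screening uptake and median household income.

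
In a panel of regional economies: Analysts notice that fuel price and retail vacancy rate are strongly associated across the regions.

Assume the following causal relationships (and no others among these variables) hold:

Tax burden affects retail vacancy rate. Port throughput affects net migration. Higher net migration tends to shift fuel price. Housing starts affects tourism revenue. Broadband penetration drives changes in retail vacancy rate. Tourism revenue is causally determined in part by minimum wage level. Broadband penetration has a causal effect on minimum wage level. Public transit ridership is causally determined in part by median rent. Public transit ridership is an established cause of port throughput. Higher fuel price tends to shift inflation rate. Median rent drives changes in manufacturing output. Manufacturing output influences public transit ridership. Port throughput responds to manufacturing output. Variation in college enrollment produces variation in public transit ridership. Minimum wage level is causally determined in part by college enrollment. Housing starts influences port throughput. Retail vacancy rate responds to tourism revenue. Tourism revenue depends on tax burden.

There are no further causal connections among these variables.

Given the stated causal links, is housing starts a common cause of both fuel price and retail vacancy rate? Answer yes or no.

Housing starts has a causal path to fuel price (housing starts → port throughput → net migration → fuel price) and to retail vacancy rate (housing starts → tourism revenue → retail vacancy rate), so it is a common cause of both — a confounder.

yes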